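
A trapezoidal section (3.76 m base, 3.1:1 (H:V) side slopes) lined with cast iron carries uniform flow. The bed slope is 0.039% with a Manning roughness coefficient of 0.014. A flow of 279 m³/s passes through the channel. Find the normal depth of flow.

y_n = 5.15 m

Manning's equation rearranged: A R^(2/3) = nQ / (1·√S) = 0.014 × 279 / (√0.00039) = 197.8.
At y = 6.02 m: A R^(2/3) = 289.5 — over.
At y = 5.15 m: A R^(2/3) = 198.1 — ≈ 197.8.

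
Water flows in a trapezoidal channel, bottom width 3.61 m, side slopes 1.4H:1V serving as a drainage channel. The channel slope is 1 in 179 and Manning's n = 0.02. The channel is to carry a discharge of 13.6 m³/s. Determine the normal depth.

y_n = 0.95 m

Manning's equation rearranged: A R^(2/3) = nQ / (1·√S) = 0.02 × 13.6 / (√0.005587) = 3.639.
Trying y = 1.15 m: A R^(2/3) = 5.144 — too large.
Trying y = 0.683 m: A R^(2/3) = 2.025 — too small.
Trying y = 0.95 m: A R^(2/3) = 3.637 — ≈ 3.639.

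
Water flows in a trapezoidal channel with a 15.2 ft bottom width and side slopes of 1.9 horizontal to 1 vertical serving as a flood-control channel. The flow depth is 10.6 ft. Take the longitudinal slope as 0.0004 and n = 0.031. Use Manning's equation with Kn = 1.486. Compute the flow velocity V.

With bottom width b = 15.2 ft and side slope z = 1.9: A = (b + zy)y = (15.2 + 1.9×10.6)×10.6 = 374.6 ft²; P = b + 2y√(1+z²) = 15.2 + 2×10.6×2.147 = 60.72 ft.
Hydraulic radius R = A/P = 374.6/60.72 = 6.17 ft.
From Manning's equation, V = (1.486/n) R^(2/3) S^(1/2) = (1.486/0.031) × 6.17^(2/3) × 0.0004^(1/2) = 3.22 ft/s.

V = 3.22 ft/s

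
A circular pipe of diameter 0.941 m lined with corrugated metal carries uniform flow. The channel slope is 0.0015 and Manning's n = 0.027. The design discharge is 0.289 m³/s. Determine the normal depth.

Manning's equation rearranged: A R^(2/3) = nQ / (1·√S) = 0.027 × 0.289 / (√0.0015) = 0.2015.
At y = 0.461 m: A R^(2/3) = 0.128 — low.
At y = 0.675 m: A R^(2/3) = 0.229 — high.
At y = 0.614 m: A R^(2/3) = 0.2016 — close enough.

y_n = 0.614 m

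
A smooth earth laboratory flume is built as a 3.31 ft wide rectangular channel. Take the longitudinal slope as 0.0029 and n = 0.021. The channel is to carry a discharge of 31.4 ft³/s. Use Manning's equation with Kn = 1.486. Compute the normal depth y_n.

Manning's equation rearranged: A R^(2/3) = nQ / (1.486·√S) = 0.021 × 31.4 / (1.486 × √0.0029) = 8.24.
Try y = 1.89 ft: A R^(2/3) = 5.755 — short.
Try y = 2.77 ft: A R^(2/3) = 9.388 — over.
Try y = 2.5 ft: A R^(2/3) = 8.252 — close enough.

y_n = 2.5 ft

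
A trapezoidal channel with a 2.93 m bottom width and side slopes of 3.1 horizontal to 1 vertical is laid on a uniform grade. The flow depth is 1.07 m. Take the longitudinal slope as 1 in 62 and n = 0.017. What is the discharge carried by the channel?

With bottom width b = 2.93 m and side slope z = 3.1: A = (b + zy)y = (2.93 + 3.1×1.07)×1.07 = 6.684 m²; P = b + 2y√(1+z²) = 2.93 + 2×1.07×3.257 = 9.901 m.
Hydraulic radius R = A/P = 6.684/9.901 = 0.6751 m.
Manning's equation: Q = (1/n) A R^(2/3) S^(1/2) = (1/0.017) × 6.684 × 0.6751^(2/3) × 0.01613^(1/2) = 38.4 m³/s.

Q = 38.4 m³/s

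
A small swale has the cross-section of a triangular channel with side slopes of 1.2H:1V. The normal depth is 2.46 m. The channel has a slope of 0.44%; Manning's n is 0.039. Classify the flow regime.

For a triangular section with side slope z = 1.2: A = zy² = 1.2×2.46² = 7.262 m²; P = 2y√(1+z²) = 2×2.46×1.562 = 7.685 m.
Hydraulic radius R = A/P = 7.262/7.685 = 0.9449 m.
V = (1/n) R^(2/3) √S = (1/0.039) × 0.9449^(2/3) × √0.0044 = 1.638 m/s. Hydraulic depth D_h = A/T = 7.262/5.904 = 1.23 m.
Froude number Fr = V/√(g·D_h) = 1.638/√(9.81×1.23) = 0.471, which is less than 1, so the flow is subcritical.

subcritical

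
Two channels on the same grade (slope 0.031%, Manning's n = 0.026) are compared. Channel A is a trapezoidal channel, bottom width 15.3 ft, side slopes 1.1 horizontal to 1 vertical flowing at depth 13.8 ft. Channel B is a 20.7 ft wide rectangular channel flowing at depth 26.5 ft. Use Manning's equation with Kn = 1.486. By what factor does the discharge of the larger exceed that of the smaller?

Channel A: With bottom width b = 15.3 ft and side slope z = 1.1: A = (b + zy)y = (15.3 + 1.1×13.8)×13.8 = 420.6 ft²; P = b + 2y√(1+z²) = 15.3 + 2×13.8×1.487 = 56.33 ft. Hydraulic radius R = A/P = 420.6/56.33 = 7.467 ft. Q_A = (1.486/0.026)·420.6·7.467^(2/3)·√0.00031 = 1617 ft³/s.
Channel B: Flow area A = b·y = 20.7 × 26.5 = 548.5 ft². Wetted perimeter P = b + 2y = 20.7 + 2×26.5 = 73.7 ft. Hydraulic radius R = A/P = 548.5/73.7 = 7.443 ft. Q_B = (1.486/0.026)·548.5·7.443^(2/3)·√0.00031 = 2104 ft³/s.
The larger discharge is 2104 ft³/s and the smaller is 1617 ft³/s; the ratio is 1.3.

1.3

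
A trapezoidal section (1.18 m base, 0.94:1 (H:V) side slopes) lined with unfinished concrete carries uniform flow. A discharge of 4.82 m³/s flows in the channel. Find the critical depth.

y_c = 0.929 m

At critical depth, Q² T / (g A³) = 1, i.e. A³/T = Q²/g = 4.82²/9.81 = 2.368.
Try y = 0.741 m: A³/T = 1.045 — too small.
Try y = 1.12 m: A³/T = 4.76 — too large.
Try y = 0.929 m: A³/T = 2.372 — matches.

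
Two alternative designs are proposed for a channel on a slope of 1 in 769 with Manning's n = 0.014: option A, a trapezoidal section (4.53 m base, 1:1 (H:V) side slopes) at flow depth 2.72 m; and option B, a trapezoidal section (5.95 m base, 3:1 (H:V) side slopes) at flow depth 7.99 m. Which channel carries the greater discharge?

Channel A: With bottom width b = 4.53 m and side slope z = 1: A = (b + zy)y = (4.53 + 1×2.72)×2.72 = 19.72 m²; P = b + 2y√(1+z²) = 4.53 + 2×2.72×1.414 = 12.22 m. Hydraulic radius R = A/P = 19.72/12.22 = 1.613 m. Q_A = (1/0.014)·19.72·1.613^(2/3)·√0.0013 = 69.87 m³/s.
Channel B: With bottom width b = 5.95 m and side slope z = 3: A = (b + zy)y = (5.95 + 3×7.99)×7.99 = 239.1 m²; P = b + 2y√(1+z²) = 5.95 + 2×7.99×3.162 = 56.48 m. Hydraulic radius R = A/P = 239.1/56.48 = 4.232 m. Q_B = (1/0.014)·239.1·4.232^(2/3)·√0.0013 = 1611 m³/s.
Q_A = 69.87 m³/s vs Q_B = 1611 m³/s, so channel B carries more.

channel B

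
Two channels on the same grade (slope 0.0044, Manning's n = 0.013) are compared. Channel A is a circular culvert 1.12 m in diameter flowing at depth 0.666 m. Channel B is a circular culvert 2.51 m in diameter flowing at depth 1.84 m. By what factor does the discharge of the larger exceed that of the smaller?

Channel A: For a circular section of diameter D = 1.12 m at depth y = 0.666 m, the central angle is θ = 2 arccos(1 − 2y/D) = 3.522 rad. Then A = (D²/8)(θ − sin θ) = 0.6106 m² and P = Dθ/2 = 1.973 m. Hydraulic radius R = A/P = 0.6106/1.973 = 0.3095 m. Q_A = (1/0.013)·0.6106·0.3095^(2/3)·√0.0044 = 1.426 m³/s.
Channel B: For a circular section of diameter D = 2.51 m at depth y = 1.84 m, the central angle is θ = 2 arccos(1 − 2y/D) = 4.111 rad. Then A = (D²/8)(θ − sin θ) = 3.887 m² and P = Dθ/2 = 5.16 m. Hydraulic radius R = A/P = 3.887/5.16 = 0.7534 m. Q_B = (1/0.013)·3.887·0.7534^(2/3)·√0.0044 = 16.42 m³/s.
The larger discharge is 16.42 m³/s and the smaller is 1.426 m³/s; the ratio is 11.5.

11.5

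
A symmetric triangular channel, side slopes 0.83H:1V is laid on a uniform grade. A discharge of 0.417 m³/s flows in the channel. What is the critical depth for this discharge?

At critical depth, Q² T / (g A³) = 1, i.e. A³/T = Q²/g = 0.417²/9.81 = 0.01773.
At y = 0.406 m: A³/T = 0.0038 — too small.
At y = 0.552 m: A³/T = 0.01765 — matches.

y_c = 0.552 m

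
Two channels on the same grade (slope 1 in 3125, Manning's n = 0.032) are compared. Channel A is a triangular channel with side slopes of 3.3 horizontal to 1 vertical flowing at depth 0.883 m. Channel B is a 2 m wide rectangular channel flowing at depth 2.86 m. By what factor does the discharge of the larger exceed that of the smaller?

3.23

Channel A: For a triangular section with side slope z = 3.3: A = zy² = 3.3×0.883² = 2.573 m²; P = 2y√(1+z²) = 2×0.883×3.448 = 6.089 m. Hydraulic radius R = A/P = 2.573/6.089 = 0.4225 m. Q_A = (1/0.032)·2.573·0.4225^(2/3)·√0.00032 = 0.8099 m³/s.
Channel B: Flow area A = b·y = 2 × 2.86 = 5.72 m². Wetted perimeter P = b + 2y = 2 + 2×2.86 = 7.72 m. Hydraulic radius R = A/P = 5.72/7.72 = 0.7409 m. Q_B = (1/0.032)·5.72·0.7409^(2/3)·√0.00032 = 2.618 m³/s.
The larger discharge is 2.618 m³/s and the smaller is 0.8099 m³/s; the ratio is 3.23.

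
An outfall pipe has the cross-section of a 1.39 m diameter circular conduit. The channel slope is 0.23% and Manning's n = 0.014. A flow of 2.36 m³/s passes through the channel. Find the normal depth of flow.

y_n = 1.05 m

Manning's equation rearranged: A R^(2/3) = nQ / (1·√S) = 0.014 × 2.36 / (√0.0023) = 0.6889.
Try y = 0.913 m: A R^(2/3) = 0.5758 — low.
Try y = 1.29 m: A R^(2/3) = 0.8062 — high.
Try y = 1.05 m: A R^(2/3) = 0.6896 — matches.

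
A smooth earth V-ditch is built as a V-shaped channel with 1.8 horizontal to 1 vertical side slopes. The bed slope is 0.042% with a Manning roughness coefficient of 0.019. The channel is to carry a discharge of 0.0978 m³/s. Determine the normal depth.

y_n = 0.401 m

Manning's equation rearranged: A R^(2/3) = nQ / (1·√S) = 0.019 × 0.0978 / (√0.00042) = 0.09067.
Trying y = 0.506 m: A R^(2/3) = 0.1685 — over.
Trying y = 0.352 m: A R^(2/3) = 0.06404 — short.
Trying y = 0.401 m: A R^(2/3) = 0.09065 — ≈ 0.09067.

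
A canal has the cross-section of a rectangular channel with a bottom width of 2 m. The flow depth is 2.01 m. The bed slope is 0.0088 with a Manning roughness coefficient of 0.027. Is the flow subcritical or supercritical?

Flow area A = b·y = 2 × 2.01 = 4.02 m². Wetted perimeter P = b + 2y = 2 + 2×2.01 = 6.02 m.
Hydraulic radius R = A/P = 4.02/6.02 = 0.6678 m.
V = (1/n) R^(2/3) √S = (1/0.027) × 0.6678^(2/3) × √0.0088 = 2.654 m/s. Hydraulic depth D_h = A/T = 4.02/2 = 2.01 m.
Froude number Fr = V/√(g·D_h) = 2.654/√(9.81×2.01) = 0.598, which is less than 1, so the flow is subcritical.

subcritical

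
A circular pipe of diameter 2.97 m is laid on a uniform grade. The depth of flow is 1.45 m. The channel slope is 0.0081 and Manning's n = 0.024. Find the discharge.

For a circular section of diameter D = 2.97 m at depth y = 1.45 m, the central angle is θ = 2 arccos(1 − 2y/D) = 3.094 rad. Then A = (D²/8)(θ − sin θ) = 3.36 m² and P = Dθ/2 = 4.595 m.
Hydraulic radius R = A/P = 3.36/4.595 = 0.7312 m.
Manning's equation: Q = (1/n) A R^(2/3) S^(1/2) = (1/0.024) × 3.36 × 0.7312^(2/3) × 0.0081^(1/2) = 10.2 m³/s.

Q = 10.2 m³/s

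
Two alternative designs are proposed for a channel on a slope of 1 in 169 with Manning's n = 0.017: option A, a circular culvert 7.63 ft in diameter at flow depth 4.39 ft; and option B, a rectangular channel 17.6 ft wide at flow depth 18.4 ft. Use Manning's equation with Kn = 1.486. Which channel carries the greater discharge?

Channel A: For a circular section of diameter D = 7.63 ft at depth y = 4.39 ft, the central angle is θ = 2 arccos(1 − 2y/D) = 3.444 rad. Then A = (D²/8)(θ − sin θ) = 27.23 ft² and P = Dθ/2 = 13.14 ft. Hydraulic radius R = A/P = 27.23/13.14 = 2.073 ft. Q_A = (1.486/0.017)·27.23·2.073^(2/3)·√0.005917 = 297.7 ft³/s.
Channel B: Flow area A = b·y = 17.6 × 18.4 = 323.8 ft². Wetted perimeter P = b + 2y = 17.6 + 2×18.4 = 54.4 ft. Hydraulic radius R = A/P = 323.8/54.4 = 5.953 ft. Q_B = (1.486/0.017)·323.8·5.953^(2/3)·√0.005917 = 7152 ft³/s.
Q_A = 297.7 ft³/s vs Q_B = 7152 ft³/s, so channel B carries more.

channel B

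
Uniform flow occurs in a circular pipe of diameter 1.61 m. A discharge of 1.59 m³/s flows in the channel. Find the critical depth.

y_c = 0.631 m

At critical depth, Q² T / (g A³) = 1, i.e. A³/T = Q²/g = 1.59²/9.81 = 0.2577.
Trying y = 0.745 m: A³/T = 0.4872 — over.
Trying y = 0.465 m: A³/T = 0.07927 — short.
Trying y = 0.631 m: A³/T = 0.2578 — matches.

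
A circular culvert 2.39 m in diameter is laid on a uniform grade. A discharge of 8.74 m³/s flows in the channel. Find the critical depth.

At critical depth, Q² T / (g A³) = 1, i.e. A³/T = Q²/g = 8.74²/9.81 = 7.787.
Trying y = 1.6 m: A³/T = 14.47 — over.
Trying y = 1.05 m: A³/T = 2.88 — short.
Trying y = 1.36 m: A³/T = 7.74 — matches.

y_c = 1.36 m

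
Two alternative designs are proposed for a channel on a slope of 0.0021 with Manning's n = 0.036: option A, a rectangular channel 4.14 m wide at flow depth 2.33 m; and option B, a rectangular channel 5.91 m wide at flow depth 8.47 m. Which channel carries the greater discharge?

Channel A: Flow area A = b·y = 4.14 × 2.33 = 9.646 m². Wetted perimeter P = b + 2y = 4.14 + 2×2.33 = 8.8 m. Hydraulic radius R = A/P = 9.646/8.8 = 1.096 m. Q_A = (1/0.036)·9.646·1.096^(2/3)·√0.0021 = 13.05 m³/s.
Channel B: Flow area A = b·y = 5.91 × 8.47 = 50.06 m². Wetted perimeter P = b + 2y = 5.91 + 2×8.47 = 22.85 m. Hydraulic radius R = A/P = 50.06/22.85 = 2.191 m. Q_B = (1/0.036)·50.06·2.191^(2/3)·√0.0021 = 107.5 m³/s.
Q_A = 13.05 m³/s vs Q_B = 107.5 m³/s, so channel B carries more.

channel B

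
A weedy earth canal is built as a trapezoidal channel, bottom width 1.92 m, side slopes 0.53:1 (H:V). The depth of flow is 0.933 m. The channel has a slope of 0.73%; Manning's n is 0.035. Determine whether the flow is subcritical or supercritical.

subcritical

With bottom width b = 1.92 m and side slope z = 0.53: A = (b + zy)y = (1.92 + 0.53×0.933)×0.933 = 2.253 m²; P = b + 2y√(1+z²) = 1.92 + 2×0.933×1.132 = 4.032 m.
Hydraulic radius R = A/P = 2.253/4.032 = 0.5587 m.
V = (1/n) R^(2/3) √S = (1/0.035) × 0.5587^(2/3) × √0.0073 = 1.656 m/s. Hydraulic depth D_h = A/T = 2.253/2.909 = 0.7744 m.
Froude number Fr = V/√(g·D_h) = 1.656/√(9.81×0.7744) = 0.601, which is less than 1, so the flow is subcritical.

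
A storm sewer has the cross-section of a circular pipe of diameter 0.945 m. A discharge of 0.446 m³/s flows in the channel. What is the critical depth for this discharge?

y_c = 0.382 m

At critical depth, Q² T / (g A³) = 1, i.e. A³/T = Q²/g = 0.446²/9.81 = 0.02028.
At y = 0.318 m: A³/T = 0.00998 — short.
At y = 0.382 m: A³/T = 0.02022 — ≈ 0.02028.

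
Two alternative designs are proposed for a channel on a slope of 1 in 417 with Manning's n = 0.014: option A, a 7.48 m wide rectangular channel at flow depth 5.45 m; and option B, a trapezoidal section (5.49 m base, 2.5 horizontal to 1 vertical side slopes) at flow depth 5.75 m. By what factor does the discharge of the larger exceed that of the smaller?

3.53

Channel A: Flow area A = b·y = 7.48 × 5.45 = 40.77 m². Wetted perimeter P = b + 2y = 7.48 + 2×5.45 = 18.38 m. Hydraulic radius R = A/P = 40.77/18.38 = 2.218 m. Q_A = (1/0.014)·40.77·2.218^(2/3)·√0.002398 = 242.5 m³/s.
Channel B: With bottom width b = 5.49 m and side slope z = 2.5: A = (b + zy)y = (5.49 + 2.5×5.75)×5.75 = 114.2 m²; P = b + 2y√(1+z²) = 5.49 + 2×5.75×2.693 = 36.45 m. Hydraulic radius R = A/P = 114.2/36.45 = 3.133 m. Q_B = (1/0.014)·114.2·3.133^(2/3)·√0.002398 = 855.5 m³/s.
The larger discharge is 855.5 m³/s and the smaller is 242.5 m³/s; the ratio is 3.53.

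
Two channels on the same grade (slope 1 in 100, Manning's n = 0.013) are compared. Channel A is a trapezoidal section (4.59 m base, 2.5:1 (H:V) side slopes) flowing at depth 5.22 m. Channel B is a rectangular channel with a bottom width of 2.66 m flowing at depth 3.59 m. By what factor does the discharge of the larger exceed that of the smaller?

19.6

Channel A: With bottom width b = 4.59 m and side slope z = 2.5: A = (b + zy)y = (4.59 + 2.5×5.22)×5.22 = 92.08 m²; P = b + 2y√(1+z²) = 4.59 + 2×5.22×2.693 = 32.7 m. Hydraulic radius R = A/P = 92.08/32.7 = 2.816 m. Q_A = (1/0.013)·92.08·2.816^(2/3)·√0.01 = 1412 m³/s.
Channel B: Flow area A = b·y = 2.66 × 3.59 = 9.549 m². Wetted perimeter P = b + 2y = 2.66 + 2×3.59 = 9.84 m. Hydraulic radius R = A/P = 9.549/9.84 = 0.9705 m. Q_B = (1/0.013)·9.549·0.9705^(2/3)·√0.01 = 72 m³/s.
The larger discharge is 1412 m³/s and the smaller is 72 m³/s; the ratio is 19.6.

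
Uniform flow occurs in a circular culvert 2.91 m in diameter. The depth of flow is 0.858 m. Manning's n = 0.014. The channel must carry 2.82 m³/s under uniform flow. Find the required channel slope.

For a circular section of diameter D = 2.91 m at depth y = 0.858 m, the central angle is θ = 2 arccos(1 − 2y/D) = 2.296 rad. Then A = (D²/8)(θ − sin θ) = 1.638 m² and P = Dθ/2 = 3.341 m.
Hydraulic radius R = A/P = 1.638/3.341 = 0.4904 m.
From Manning's equation, S = [nQ / (1 A R^(2/3))]² = [0.014 × 2.82 / (1 × 1.638 × 0.4904^(2/3))]² = 0.0015.

S = 0.0015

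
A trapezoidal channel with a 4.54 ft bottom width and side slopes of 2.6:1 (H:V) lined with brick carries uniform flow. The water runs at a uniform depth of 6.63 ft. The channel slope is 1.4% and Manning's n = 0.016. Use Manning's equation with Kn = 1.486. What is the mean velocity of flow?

With bottom width b = 4.54 ft and side slope z = 2.6: A = (b + zy)y = (4.54 + 2.6×6.63)×6.63 = 144.4 ft²; P = b + 2y√(1+z²) = 4.54 + 2×6.63×2.786 = 41.48 ft.
Hydraulic radius R = A/P = 144.4/41.48 = 3.481 ft.
From Manning's equation, V = (1.486/n) R^(2/3) S^(1/2) = (1.486/0.016) × 3.481^(2/3) × 0.014^(1/2) = 25.2 ft/s.

V = 25.2 ft/s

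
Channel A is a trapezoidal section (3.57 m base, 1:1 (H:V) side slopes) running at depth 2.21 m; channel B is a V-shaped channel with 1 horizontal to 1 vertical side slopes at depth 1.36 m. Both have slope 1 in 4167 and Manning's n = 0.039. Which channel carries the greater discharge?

Channel A: With bottom width b = 3.57 m and side slope z = 1: A = (b + zy)y = (3.57 + 1×2.21)×2.21 = 12.77 m²; P = b + 2y√(1+z²) = 3.57 + 2×2.21×1.414 = 9.821 m. Hydraulic radius R = A/P = 12.77/9.821 = 1.301 m. Q_A = (1/0.039)·12.77·1.301^(2/3)·√0.00024 = 6.046 m³/s.
Channel B: For a triangular section with side slope z = 1: A = zy² = 1×1.36² = 1.85 m²; P = 2y√(1+z²) = 2×1.36×1.414 = 3.847 m. Hydraulic radius R = A/P = 1.85/3.847 = 0.4808 m. Q_B = (1/0.039)·1.85·0.4808^(2/3)·√0.00024 = 0.4509 m³/s.
Q_A = 6.046 m³/s vs Q_B = 0.4509 m³/s, so channel A carries more.

channel A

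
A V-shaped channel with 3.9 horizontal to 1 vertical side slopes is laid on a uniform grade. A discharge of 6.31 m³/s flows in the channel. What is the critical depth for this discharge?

y_c = 0.882 m

At critical depth, Q² T / (g A³) = 1, i.e. A³/T = Q²/g = 6.31²/9.81 = 4.059.
Try y = 0.602 m: A³/T = 0.6013 — short.
Try y = 0.975 m: A³/T = 6.701 — over.
Try y = 0.882 m: A³/T = 4.059 — ≈ 4.059.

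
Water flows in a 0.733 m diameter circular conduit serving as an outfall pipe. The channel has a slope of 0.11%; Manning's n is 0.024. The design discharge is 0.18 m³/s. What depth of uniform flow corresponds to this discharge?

y_n = 0.574 m

Manning's equation rearranged: A R^(2/3) = nQ / (1·√S) = 0.024 × 0.18 / (√0.0011) = 0.1303.
Trying y = 0.428 m: A R^(2/3) = 0.0877 — low.
Trying y = 0.574 m: A R^(2/3) = 0.1302 — close enough.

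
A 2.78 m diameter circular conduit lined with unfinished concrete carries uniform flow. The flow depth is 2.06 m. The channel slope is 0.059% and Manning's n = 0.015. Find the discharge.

For a circular section of diameter D = 2.78 m at depth y = 2.06 m, the central angle is θ = 2 arccos(1 − 2y/D) = 4.147 rad. Then A = (D²/8)(θ − sin θ) = 4.823 m² and P = Dθ/2 = 5.765 m.
Hydraulic radius R = A/P = 4.823/5.765 = 0.8365 m.
Manning's equation: Q = (1/n) A R^(2/3) S^(1/2) = (1/0.015) × 4.823 × 0.8365^(2/3) × 0.00059^(1/2) = 6.93 m³/s.

Q = 6.93 m³/s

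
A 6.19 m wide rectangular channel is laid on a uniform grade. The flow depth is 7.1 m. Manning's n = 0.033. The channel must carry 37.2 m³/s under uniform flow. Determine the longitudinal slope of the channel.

S = 0.00028

Flow area A = b·y = 6.19 × 7.1 = 43.95 m². Wetted perimeter P = b + 2y = 6.19 + 2×7.1 = 20.39 m.
Hydraulic radius R = A/P = 43.95/20.39 = 2.155 m.
From Manning's equation, S = [nQ / (1 A R^(2/3))]² = [0.033 × 37.2 / (1 × 43.95 × 2.155^(2/3))]² = 0.00028.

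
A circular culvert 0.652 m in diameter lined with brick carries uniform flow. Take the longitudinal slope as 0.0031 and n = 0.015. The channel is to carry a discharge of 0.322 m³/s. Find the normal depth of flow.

Manning's equation rearranged: A R^(2/3) = nQ / (1·√S) = 0.015 × 0.322 / (√0.0031) = 0.08675.
Try y = 0.516 m: A R^(2/3) = 0.09634 — high.
Try y = 0.388 m: A R^(2/3) = 0.06609 — low.
Try y = 0.471 m: A R^(2/3) = 0.08683 — matches.

y_n = 0.471 m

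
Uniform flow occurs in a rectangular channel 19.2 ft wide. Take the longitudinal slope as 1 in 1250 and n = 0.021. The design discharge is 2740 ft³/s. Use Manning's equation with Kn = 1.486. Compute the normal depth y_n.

y_n = 20.4 ft

Manning's equation rearranged: A R^(2/3) = nQ / (1.486·√S) = 0.021 × 2740 / (1.486 × √0.0008) = 1369.
At y = 15 ft: A R^(2/3) = 935.4 — too small.
At y = 24 ft: A R^(2/3) = 1663 — too large.
At y = 20.4 ft: A R^(2/3) = 1368 — close enough.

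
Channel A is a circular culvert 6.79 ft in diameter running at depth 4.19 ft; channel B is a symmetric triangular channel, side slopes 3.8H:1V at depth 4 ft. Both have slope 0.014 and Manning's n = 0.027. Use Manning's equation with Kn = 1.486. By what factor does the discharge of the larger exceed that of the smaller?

2.61

Channel A: For a circular section of diameter D = 6.79 ft at depth y = 4.19 ft, the central angle is θ = 2 arccos(1 − 2y/D) = 3.614 rad. Then A = (D²/8)(θ − sin θ) = 23.45 ft² and P = Dθ/2 = 12.27 ft. Hydraulic radius R = A/P = 23.45/12.27 = 1.911 ft. Q_A = (1.486/0.027)·23.45·1.911^(2/3)·√0.014 = 235.2 ft³/s.
Channel B: For a triangular section with side slope z = 3.8: A = zy² = 3.8×4² = 60.8 ft²; P = 2y√(1+z²) = 2×4×3.929 = 31.44 ft. Hydraulic radius R = A/P = 60.8/31.44 = 1.934 ft. Q_B = (1.486/0.027)·60.8·1.934^(2/3)·√0.014 = 614.6 ft³/s.
The larger discharge is 614.6 ft³/s and the smaller is 235.2 ft³/s; the ratio is 2.61.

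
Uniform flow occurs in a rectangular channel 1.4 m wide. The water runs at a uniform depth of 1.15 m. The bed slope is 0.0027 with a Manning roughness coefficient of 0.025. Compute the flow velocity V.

Flow area A = b·y = 1.4 × 1.15 = 1.61 m². Wetted perimeter P = b + 2y = 1.4 + 2×1.15 = 3.7 m.
Hydraulic radius R = A/P = 1.61/3.7 = 0.4351 m.
From Manning's equation, V = (1/n) R^(2/3) S^(1/2) = (1/0.025) × 0.4351^(2/3) × 0.0027^(1/2) = 1.19 m/s.

V = 1.19 m/s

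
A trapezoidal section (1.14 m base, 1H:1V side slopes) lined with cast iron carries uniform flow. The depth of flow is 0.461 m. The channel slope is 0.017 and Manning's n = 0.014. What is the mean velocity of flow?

With bottom width b = 1.14 m and side slope z = 1: A = (b + zy)y = (1.14 + 1×0.461)×0.461 = 0.7381 m²; P = b + 2y√(1+z²) = 1.14 + 2×0.461×1.414 = 2.444 m.
Hydraulic radius R = A/P = 0.7381/2.444 = 0.302 m.
From Manning's equation, V = (1/n) R^(2/3) S^(1/2) = (1/0.014) × 0.302^(2/3) × 0.017^(1/2) = 4.19 m/s.

V = 4.19 m/s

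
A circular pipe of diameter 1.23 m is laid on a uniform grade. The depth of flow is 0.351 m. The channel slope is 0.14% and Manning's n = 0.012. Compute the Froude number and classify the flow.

For a circular section of diameter D = 1.23 m at depth y = 0.351 m, the central angle is θ = 2 arccos(1 − 2y/D) = 2.254 rad. Then A = (D²/8)(θ − sin θ) = 0.2797 m² and P = Dθ/2 = 1.386 m.
Hydraulic radius R = A/P = 0.2797/1.386 = 0.2017 m.
V = (1/n) R^(2/3) √S = (1/0.012) × 0.2017^(2/3) × √0.0014 = 1.072 m/s. Hydraulic depth D_h = A/T = 0.2797/1.111 = 0.2517 m.
Froude number Fr = V/√(g·D_h) = 1.072/√(9.81×0.2517) = 0.682, which is less than 1, so the flow is subcritical.

subcritical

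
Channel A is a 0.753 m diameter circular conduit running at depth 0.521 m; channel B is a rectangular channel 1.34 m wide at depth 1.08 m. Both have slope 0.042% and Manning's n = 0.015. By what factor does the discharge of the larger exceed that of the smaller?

6.66

Channel A: For a circular section of diameter D = 0.753 m at depth y = 0.521 m, the central angle is θ = 2 arccos(1 − 2y/D) = 3.929 rad. Then A = (D²/8)(θ − sin θ) = 0.3287 m² and P = Dθ/2 = 1.479 m. Hydraulic radius R = A/P = 0.3287/1.479 = 0.2222 m. Q_A = (1/0.015)·0.3287·0.2222^(2/3)·√0.00042 = 0.1648 m³/s.
Channel B: Flow area A = b·y = 1.34 × 1.08 = 1.447 m². Wetted perimeter P = b + 2y = 1.34 + 2×1.08 = 3.5 m. Hydraulic radius R = A/P = 1.447/3.5 = 0.4135 m. Q_B = (1/0.015)·1.447·0.4135^(2/3)·√0.00042 = 1.097 m³/s.
The larger discharge is 1.097 m³/s and the smaller is 0.1648 m³/s; the ratio is 6.66.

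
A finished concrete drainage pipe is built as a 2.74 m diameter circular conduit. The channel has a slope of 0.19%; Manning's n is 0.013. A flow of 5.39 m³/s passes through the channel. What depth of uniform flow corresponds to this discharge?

y_n = 1.12 m

Manning's equation rearranged: A R^(2/3) = nQ / (1·√S) = 0.013 × 5.39 / (√0.0019) = 1.608.
At y = 1.38 m: A R^(2/3) = 2.319 — high.
At y = 1.12 m: A R^(2/3) = 1.606 — matches.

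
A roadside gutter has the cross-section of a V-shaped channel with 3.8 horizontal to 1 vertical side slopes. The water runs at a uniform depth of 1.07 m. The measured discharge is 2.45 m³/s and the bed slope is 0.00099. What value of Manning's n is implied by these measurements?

For a triangular section with side slope z = 3.8: A = zy² = 3.8×1.07² = 4.351 m²; P = 2y√(1+z²) = 2×1.07×3.929 = 8.409 m.
Hydraulic radius R = A/P = 4.351/8.409 = 0.5174 m.
Rearranging Manning's equation: n = (1/Q) A R^(2/3) S^(1/2) = (1/2.45) × 4.351 × 0.5174^(2/3) × √0.00099 = 0.036.

n = 0.036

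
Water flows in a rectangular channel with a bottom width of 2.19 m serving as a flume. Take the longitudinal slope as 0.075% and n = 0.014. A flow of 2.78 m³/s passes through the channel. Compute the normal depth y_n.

Manning's equation rearranged: A R^(2/3) = nQ / (1·√S) = 0.014 × 2.78 / (√0.00075) = 1.421.
Trying y = 1.27 m: A R^(2/3) = 1.952 — high.
Trying y = 0.715 m: A R^(2/3) = 0.8956 — low.
Trying y = 1 m: A R^(2/3) = 1.421 — close enough.

y_n = 1 m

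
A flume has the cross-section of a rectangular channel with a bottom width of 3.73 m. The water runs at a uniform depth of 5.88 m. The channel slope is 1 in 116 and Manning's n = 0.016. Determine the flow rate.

Flow area A = b·y = 3.73 × 5.88 = 21.93 m². Wetted perimeter P = b + 2y = 3.73 + 2×5.88 = 15.49 m.
Hydraulic radius R = A/P = 21.93/15.49 = 1.416 m.
Manning's equation: Q = (1/n) A R^(2/3) S^(1/2) = (1/0.016) × 21.93 × 1.416^(2/3) × 0.008621^(1/2) = 160 m³/s.

Q = 160 m³/s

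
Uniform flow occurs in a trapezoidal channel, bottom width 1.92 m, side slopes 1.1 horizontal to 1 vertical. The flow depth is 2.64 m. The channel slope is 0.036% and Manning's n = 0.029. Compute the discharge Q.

With bottom width b = 1.92 m and side slope z = 1.1: A = (b + zy)y = (1.92 + 1.1×2.64)×2.64 = 12.74 m²; P = b + 2y√(1+z²) = 1.92 + 2×2.64×1.487 = 9.769 m.
Hydraulic radius R = A/P = 12.74/9.769 = 1.304 m.
Manning's equation: Q = (1/n) A R^(2/3) S^(1/2) = (1/0.029) × 12.74 × 1.304^(2/3) × 0.00036^(1/2) = 9.94 m³/s.

Q = 9.94 m³/s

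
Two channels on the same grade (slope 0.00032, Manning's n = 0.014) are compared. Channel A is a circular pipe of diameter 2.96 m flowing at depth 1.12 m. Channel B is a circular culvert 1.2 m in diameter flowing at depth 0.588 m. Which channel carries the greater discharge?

Channel A: For a circular section of diameter D = 2.96 m at depth y = 1.12 m, the central angle is θ = 2 arccos(1 − 2y/D) = 2.65 rad. Then A = (D²/8)(θ − sin θ) = 2.386 m² and P = Dθ/2 = 3.922 m. Hydraulic radius R = A/P = 2.386/3.922 = 0.6082 m. Q_A = (1/0.014)·2.386·0.6082^(2/3)·√0.00032 = 2.188 m³/s.
Channel B: For a circular section of diameter D = 1.2 m at depth y = 0.588 m, the central angle is θ = 2 arccos(1 − 2y/D) = 3.102 rad. Then A = (D²/8)(θ − sin θ) = 0.5511 m² and P = Dθ/2 = 1.861 m. Hydraulic radius R = A/P = 0.5511/1.861 = 0.2961 m. Q_B = (1/0.014)·0.5511·0.2961^(2/3)·√0.00032 = 0.3128 m³/s.
Q_A = 2.188 m³/s vs Q_B = 0.3128 m³/s, so channel A carries more.

channel A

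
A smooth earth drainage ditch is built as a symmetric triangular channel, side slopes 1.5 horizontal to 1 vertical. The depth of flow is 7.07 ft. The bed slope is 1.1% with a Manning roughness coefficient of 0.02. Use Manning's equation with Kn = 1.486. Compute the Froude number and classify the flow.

For a triangular section with side slope z = 1.5: A = zy² = 1.5×7.07² = 74.98 ft²; P = 2y√(1+z²) = 2×7.07×1.803 = 25.49 ft.
Hydraulic radius R = A/P = 74.98/25.49 = 2.941 ft.
V = (1.486/n) R^(2/3) √S = (1.486/0.02) × 2.941^(2/3) × √0.011 = 16 ft/s. Hydraulic depth D_h = A/T = 74.98/21.21 = 3.535 ft.
Froude number Fr = V/√(g·D_h) = 16/√(32.2×3.535) = 1.5, which is greater than 1, so the flow is supercritical.

supercritical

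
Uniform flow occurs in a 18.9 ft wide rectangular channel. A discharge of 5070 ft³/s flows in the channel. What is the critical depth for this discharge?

y_c = 13.1 ft

For a rectangular channel, critical depth y_c = (q²/g)^(1/3) where q = Q/b = 5070/18.9 = 268.3 ft²/s.
So y_c = (268.3²/32.2)^(1/3) = 13.1 ft.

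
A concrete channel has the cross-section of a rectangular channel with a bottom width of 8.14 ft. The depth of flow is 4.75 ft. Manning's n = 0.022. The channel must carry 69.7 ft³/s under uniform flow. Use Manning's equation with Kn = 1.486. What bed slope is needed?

Flow area A = b·y = 8.14 × 4.75 = 38.67 ft². Wetted perimeter P = b + 2y = 8.14 + 2×4.75 = 17.64 ft.
Hydraulic radius R = A/P = 38.67/17.64 = 2.192 ft.
From Manning's equation, S = [nQ / (1.486 A R^(2/3))]² = [0.022 × 69.7 / (1.486 × 38.67 × 2.192^(2/3))]² = 0.00025.

S = 0.00025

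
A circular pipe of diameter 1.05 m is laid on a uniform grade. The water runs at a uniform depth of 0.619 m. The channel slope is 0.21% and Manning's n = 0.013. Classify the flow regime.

subcritical

For a circular section of diameter D = 1.05 m at depth y = 0.619 m, the central angle is θ = 2 arccos(1 − 2y/D) = 3.502 rad. Then A = (D²/8)(θ − sin θ) = 0.5311 m² and P = Dθ/2 = 1.838 m.
Hydraulic radius R = A/P = 0.5311/1.838 = 0.2889 m.
V = (1/n) R^(2/3) √S = (1/0.013) × 0.2889^(2/3) × √0.0021 = 1.541 m/s. Hydraulic depth D_h = A/T = 0.5311/1.033 = 0.5141 m.
Froude number Fr = V/√(g·D_h) = 1.541/√(9.81×0.5141) = 0.686, which is less than 1, so the flow is subcritical.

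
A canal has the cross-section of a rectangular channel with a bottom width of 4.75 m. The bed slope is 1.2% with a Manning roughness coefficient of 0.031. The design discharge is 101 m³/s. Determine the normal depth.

Manning's equation rearranged: A R^(2/3) = nQ / (1·√S) = 0.031 × 101 / (√0.012) = 28.58.
Try y = 5.52 m: A R^(2/3) = 36.77 — too large.
Try y = 3.44 m: A R^(2/3) = 20.5 — too small.
Try y = 4.49 m: A R^(2/3) = 28.61 — close enough.

y_n = 4.49 m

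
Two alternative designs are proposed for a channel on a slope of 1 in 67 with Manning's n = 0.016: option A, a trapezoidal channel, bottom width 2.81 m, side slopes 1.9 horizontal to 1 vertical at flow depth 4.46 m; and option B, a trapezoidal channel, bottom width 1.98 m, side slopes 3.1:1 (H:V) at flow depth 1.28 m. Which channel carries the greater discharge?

Channel A: With bottom width b = 2.81 m and side slope z = 1.9: A = (b + zy)y = (2.81 + 1.9×4.46)×4.46 = 50.33 m²; P = b + 2y√(1+z²) = 2.81 + 2×4.46×2.147 = 21.96 m. Hydraulic radius R = A/P = 50.33/21.96 = 2.292 m. Q_A = (1/0.016)·50.33·2.292^(2/3)·√0.01493 = 667.9 m³/s.
Channel B: With bottom width b = 1.98 m and side slope z = 3.1: A = (b + zy)y = (1.98 + 3.1×1.28)×1.28 = 7.613 m²; P = b + 2y√(1+z²) = 1.98 + 2×1.28×3.257 = 10.32 m. Hydraulic radius R = A/P = 7.613/10.32 = 0.7378 m. Q_B = (1/0.016)·7.613·0.7378^(2/3)·√0.01493 = 47.47 m³/s.
Q_A = 667.9 m³/s vs Q_B = 47.47 m³/s, so channel A carries more.

channel A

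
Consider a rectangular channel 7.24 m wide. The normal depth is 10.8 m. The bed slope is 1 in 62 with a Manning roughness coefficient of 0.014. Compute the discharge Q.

Q = 1380 m³/s

Flow area A = b·y = 7.24 × 10.8 = 78.19 m². Wetted perimeter P = b + 2y = 7.24 + 2×10.8 = 28.84 m.
Hydraulic radius R = A/P = 78.19/28.84 = 2.711 m.
Manning's equation: Q = (1/n) A R^(2/3) S^(1/2) = (1/0.014) × 78.19 × 2.711^(2/3) × 0.01613^(1/2) = 1380 m³/s.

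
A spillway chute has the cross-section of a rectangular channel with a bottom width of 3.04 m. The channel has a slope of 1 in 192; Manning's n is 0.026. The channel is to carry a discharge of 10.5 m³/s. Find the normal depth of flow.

y_n = 1.5 m

Manning's equation rearranged: A R^(2/3) = nQ / (1·√S) = 0.026 × 10.5 / (√0.005208) = 3.783.
Trying y = 1.34 m: A R^(2/3) = 3.249 — short.
Trying y = 1.64 m: A R^(2/3) = 4.256 — over.
Trying y = 1.5 m: A R^(2/3) = 3.781 — matches.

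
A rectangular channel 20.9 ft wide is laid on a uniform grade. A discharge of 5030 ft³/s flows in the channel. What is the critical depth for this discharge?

For a rectangular channel, critical depth y_c = (q²/g)^(1/3) where q = Q/b = 5030/20.9 = 240.7 ft²/s.
So y_c = (240.7²/32.2)^(1/3) = 12.2 ft.

y_c = 12.2 ft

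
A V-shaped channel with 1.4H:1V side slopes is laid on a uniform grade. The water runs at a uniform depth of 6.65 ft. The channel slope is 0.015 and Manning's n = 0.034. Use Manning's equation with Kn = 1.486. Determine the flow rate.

For a triangular section with side slope z = 1.4: A = zy² = 1.4×6.65² = 61.91 ft²; P = 2y√(1+z²) = 2×6.65×1.72 = 22.88 ft.
Hydraulic radius R = A/P = 61.91/22.88 = 2.706 ft.
Manning's equation: Q = (1.486/n) A R^(2/3) S^(1/2) = (1.486/0.034) × 61.91 × 2.706^(2/3) × 0.015^(1/2) = 643 ft³/s.

Q = 643 ft³/s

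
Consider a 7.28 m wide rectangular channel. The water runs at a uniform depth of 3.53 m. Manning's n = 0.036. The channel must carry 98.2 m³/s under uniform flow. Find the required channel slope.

Flow area A = b·y = 7.28 × 3.53 = 25.7 m². Wetted perimeter P = b + 2y = 7.28 + 2×3.53 = 14.34 m.
Hydraulic radius R = A/P = 25.7/14.34 = 1.792 m.
From Manning's equation, S = [nQ / (1 A R^(2/3))]² = [0.036 × 98.2 / (1 × 25.7 × 1.792^(2/3))]² = 0.00869.

S = 0.00869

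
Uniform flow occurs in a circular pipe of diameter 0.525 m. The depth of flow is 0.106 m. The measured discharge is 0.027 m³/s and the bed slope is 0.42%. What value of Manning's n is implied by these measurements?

n = 0.012

For a circular section of diameter D = 0.525 m at depth y = 0.106 m, the central angle is θ = 2 arccos(1 − 2y/D) = 1.864 rad. Then A = (D²/8)(θ − sin θ) = 0.03124 m² and P = Dθ/2 = 0.4893 m.
Hydraulic radius R = A/P = 0.03124/0.4893 = 0.06385 m.
Rearranging Manning's equation: n = (1/Q) A R^(2/3) S^(1/2) = (1/0.027) × 0.03124 × 0.06385^(2/3) × √0.0042 = 0.012.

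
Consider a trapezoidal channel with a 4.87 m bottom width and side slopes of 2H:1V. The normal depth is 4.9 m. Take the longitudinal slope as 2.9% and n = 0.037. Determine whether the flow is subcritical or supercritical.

With bottom width b = 4.87 m and side slope z = 2: A = (b + zy)y = (4.87 + 2×4.9)×4.9 = 71.88 m²; P = b + 2y√(1+z²) = 4.87 + 2×4.9×2.236 = 26.78 m.
Hydraulic radius R = A/P = 71.88/26.78 = 2.684 m.
V = (1/n) R^(2/3) √S = (1/0.037) × 2.684^(2/3) × √0.029 = 8.889 m/s. Hydraulic depth D_h = A/T = 71.88/24.47 = 2.938 m.
Froude number Fr = V/√(g·D_h) = 8.889/√(9.81×2.938) = 1.66, which is greater than 1, so the flow is supercritical.

supercritical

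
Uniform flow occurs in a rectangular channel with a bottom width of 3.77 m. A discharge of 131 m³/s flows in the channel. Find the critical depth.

y_c = 4.97 m

For a rectangular channel, critical depth y_c = (q²/g)^(1/3) where q = Q/b = 131/3.77 = 34.75 m²/s.
So y_c = (34.75²/9.81)^(1/3) = 4.97 m.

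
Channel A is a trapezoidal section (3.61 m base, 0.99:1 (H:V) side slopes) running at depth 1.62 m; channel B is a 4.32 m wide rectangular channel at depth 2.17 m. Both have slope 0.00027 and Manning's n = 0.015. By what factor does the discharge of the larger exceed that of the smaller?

Channel A: With bottom width b = 3.61 m and side slope z = 0.99: A = (b + zy)y = (3.61 + 0.99×1.62)×1.62 = 8.446 m²; P = b + 2y√(1+z²) = 3.61 + 2×1.62×1.407 = 8.169 m. Hydraulic radius R = A/P = 8.446/8.169 = 1.034 m. Q_A = (1/0.015)·8.446·1.034^(2/3)·√0.00027 = 9.461 m³/s.
Channel B: Flow area A = b·y = 4.32 × 2.17 = 9.374 m². Wetted perimeter P = b + 2y = 4.32 + 2×2.17 = 8.66 m. Hydraulic radius R = A/P = 9.374/8.66 = 1.082 m. Q_B = (1/0.015)·9.374·1.082^(2/3)·√0.00027 = 10.83 m³/s.
The larger discharge is 10.83 m³/s and the smaller is 9.461 m³/s; the ratio is 1.14.

1.14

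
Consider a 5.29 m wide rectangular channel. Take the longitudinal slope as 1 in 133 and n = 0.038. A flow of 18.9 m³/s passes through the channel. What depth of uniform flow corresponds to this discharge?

y_n = 1.58 m

Manning's equation rearranged: A R^(2/3) = nQ / (1·√S) = 0.038 × 18.9 / (√0.007519) = 8.283.
Try y = 1.41 m: A R^(2/3) = 7.054 — short.
Try y = 1.85 m: A R^(2/3) = 10.36 — over.
Try y = 1.58 m: A R^(2/3) = 8.298 — matches.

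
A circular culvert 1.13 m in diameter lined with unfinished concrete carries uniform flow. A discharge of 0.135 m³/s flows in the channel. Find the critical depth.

At critical depth, Q² T / (g A³) = 1, i.e. A³/T = Q²/g = 0.135²/9.81 = 0.001858.
At y = 0.241 m: A³/T = 0.004142 — high.
At y = 0.14 m: A³/T = 0.0004893 — low.
At y = 0.196 m: A³/T = 0.001842 — close enough.

y_c = 0.196 m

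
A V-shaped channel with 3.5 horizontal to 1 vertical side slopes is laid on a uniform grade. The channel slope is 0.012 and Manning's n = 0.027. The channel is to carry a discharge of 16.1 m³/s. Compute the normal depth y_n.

y_n = 1.26 m

Manning's equation rearranged: A R^(2/3) = nQ / (1·√S) = 0.027 × 16.1 / (√0.012) = 3.968.
At y = 1.46 m: A R^(2/3) = 5.892 — over.
At y = 0.877 m: A R^(2/3) = 1.514 — short.
At y = 1.26 m: A R^(2/3) = 3.978 — ≈ 3.968.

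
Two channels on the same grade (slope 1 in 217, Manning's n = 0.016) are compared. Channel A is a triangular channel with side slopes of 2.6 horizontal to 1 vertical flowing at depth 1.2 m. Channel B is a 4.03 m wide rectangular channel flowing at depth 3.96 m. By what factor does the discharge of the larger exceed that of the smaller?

Channel A: For a triangular section with side slope z = 2.6: A = zy² = 2.6×1.2² = 3.744 m²; P = 2y√(1+z²) = 2×1.2×2.786 = 6.686 m. Hydraulic radius R = A/P = 3.744/6.686 = 0.56 m. Q_A = (1/0.016)·3.744·0.56^(2/3)·√0.004608 = 10.79 m³/s.
Channel B: Flow area A = b·y = 4.03 × 3.96 = 15.96 m². Wetted perimeter P = b + 2y = 4.03 + 2×3.96 = 11.95 m. Hydraulic radius R = A/P = 15.96/11.95 = 1.335 m. Q_B = (1/0.016)·15.96·1.335^(2/3)·√0.004608 = 82.11 m³/s.
The larger discharge is 82.11 m³/s and the smaller is 10.79 m³/s; the ratio is 7.61.

7.61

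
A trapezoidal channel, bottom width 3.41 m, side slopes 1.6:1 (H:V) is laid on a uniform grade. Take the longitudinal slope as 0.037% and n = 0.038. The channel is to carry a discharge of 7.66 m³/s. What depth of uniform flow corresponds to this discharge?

Manning's equation rearranged: A R^(2/3) = nQ / (1·√S) = 0.038 × 7.66 / (√0.00037) = 15.13.
Try y = 1.73 m: A R^(2/3) = 11.22 — low.
Try y = 2.01 m: A R^(2/3) = 15.13 — matches.

y_n = 2.01 m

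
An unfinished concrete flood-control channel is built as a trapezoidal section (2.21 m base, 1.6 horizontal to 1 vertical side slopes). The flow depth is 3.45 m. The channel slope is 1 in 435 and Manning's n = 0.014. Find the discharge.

Q = 133 m³/s

With bottom width b = 2.21 m and side slope z = 1.6: A = (b + zy)y = (2.21 + 1.6×3.45)×3.45 = 26.67 m²; P = b + 2y√(1+z²) = 2.21 + 2×3.45×1.887 = 15.23 m.
Hydraulic radius R = A/P = 26.67/15.23 = 1.751 m.
Manning's equation: Q = (1/n) A R^(2/3) S^(1/2) = (1/0.014) × 26.67 × 1.751^(2/3) × 0.002299^(1/2) = 133 m³/s.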